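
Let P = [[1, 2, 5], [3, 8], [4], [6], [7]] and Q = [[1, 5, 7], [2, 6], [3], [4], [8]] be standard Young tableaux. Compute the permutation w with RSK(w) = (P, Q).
Reverse the RSK construction: for i from n down to 1, find the cell of Q containing i, remove the entry at that cell from P, and reverse-bump it up through P; the value ejected from row 1 is w(i).

Step i=8: Q has 8 at row 5, column 1; remove 7 from row 5 of P and reverse-bump: 7 enters row 4 and ejects 6; 6 enters row 3 and ejects 4; 4 enters row 2 and ejects 3; 3 enters row 1 and ejects 2. So w(8) = 2. P is now [[1, 3, 5], [4, 8], [6], [7]].
Step i=7: Q has 7 at row 1, column 3; remove that cell from P, ejecting 5. So w(7) = 5. P is now [[1, 3], [4, 8], [6], [7]].
Step i=6: Q has 6 at row 2, column 2; remove 8 from row 2 of P and reverse-bump: 8 enters row 1 and ejects 3. So w(6) = 3. P is now [[1, 8], [4], [6], [7]].
Step i=5: Q has 5 at row 1, column 2; remove that cell from P, ejecting 8. So w(5) = 8. P is now [[1], [4], [6], [7]].
Step i=4: Q has 4 at row 4, column 1; remove 7 from row 4 of P and reverse-bump: 7 enters row 3 and ejects 6; 6 enters row 2 and ejects 4; 4 enters row 1 and ejects 1. So w(4) = 1. P is now [[4], [6], [7]].
Step i=3: Q has 3 at row 3, column 1; remove 7 from row 3 of P and reverse-bump: 7 enters row 2 and ejects 6; 6 enters row 1 and ejects 4. So w(3) = 4. P is now [[6], [7]].
Step i=2: Q has 2 at row 2, column 1; remove 7 from row 2 of P and reverse-bump: 7 enters row 1 and ejects 6. So w(2) = 6. P is now [[7]].
Step i=1: Q has 1 at row 1, column 1; remove that cell from P, ejecting 7. So w(1) = 7. P is now [].

So w = 7 6 4 1 8 3 5 2.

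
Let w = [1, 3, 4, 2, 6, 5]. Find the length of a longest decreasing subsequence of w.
2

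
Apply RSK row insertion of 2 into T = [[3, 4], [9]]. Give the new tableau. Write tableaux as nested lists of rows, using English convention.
In row 1, 2 replaces 3 (the leftmost entry greater than 2); 3 is bumped to row 2. In row 2, 3 replaces 9 (the leftmost entry greater than 3); 9 is bumped to row 3. 9 starts a new row 3. The new tableau is [[2, 4], [3], [9]].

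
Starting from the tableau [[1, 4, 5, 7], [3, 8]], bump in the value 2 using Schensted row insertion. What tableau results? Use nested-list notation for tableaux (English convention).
In row 1, 2 replaces 4 (the leftmost entry greater than 2); 4 is bumped to row 2. In row 2, 4 replaces 8 (the leftmost entry greater than 4); 8 is bumped to row 3. 8 starts a new row 3. The new tableau is [[1, 2, 5, 7], [3, 4], [8]].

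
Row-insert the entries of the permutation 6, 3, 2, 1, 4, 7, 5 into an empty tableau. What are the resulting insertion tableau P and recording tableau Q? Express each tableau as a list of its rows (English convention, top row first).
Insert each entry of the permutation into P by Schensted row insertion, recording in Q the position of each new cell.

Insert 6: appended to row 1. P = [[6]], Q = [[1]].
Insert 3: 3 bumps 6 from row 1; 6 starts row 2. P = [[3], [6]], Q = [[1], [2]].
Insert 2: 2 bumps 3 from row 1; 3 bumps 6 from row 2; 6 starts row 3. P = [[2], [3], [6]], Q = [[1], [2], [3]].
Insert 1: 1 bumps 2 from row 1; 2 bumps 3 from row 2; 3 bumps 6 from row 3; 6 starts row 4. P = [[1], [2], [3], [6]], Q = [[1], [2], [3], [4]].
Insert 4: appended to row 1. P = [[1, 4], [2], [3], [6]], Q = [[1, 5], [2], [3], [4]].
Insert 7: appended to row 1. P = [[1, 4, 7], [2], [3], [6]], Q = [[1, 5, 6], [2], [3], [4]].
Insert 5: 5 bumps 7 from row 1; 7 appends to row 2. P = [[1, 4, 5], [2, 7], [3], [6]], Q = [[1, 5, 6], [2, 7], [3], [4]].

So P = [[1, 4, 5], [2, 7], [3], [6]], Q = [[1, 5, 6], [2, 7], [3], [4]].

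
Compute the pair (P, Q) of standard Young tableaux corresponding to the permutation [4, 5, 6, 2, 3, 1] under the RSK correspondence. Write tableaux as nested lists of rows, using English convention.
P = [[1, 3, 6], [2, 5], [4]], Q = [[1, 2, 3], [4, 5], [6]]

Insert each entry of the permutation into P by Schensted row insertion, recording in Q the position of each new cell.

Insert 4: appended to row 1. P = [[4]].
Insert 5: appended to row 1. P = [[4, 5]].
Insert 6: appended to row 1. P = [[4, 5, 6]].
Insert 2: 2 bumps 4 from row 1; 4 starts row 2. P = [[2, 5, 6], [4]].
Insert 3: 3 bumps 5 from row 1; 5 appends to row 2. P = [[2, 3, 6], [4, 5]].
Insert 1: 1 bumps 2 from row 1; 2 bumps 4 from row 2; 4 starts row 3. P = [[1, 3, 6], [2, 5], [4]].

So P = [[1, 3, 6], [2, 5], [4]], Q = [[1, 2, 3], [4, 5], [6]].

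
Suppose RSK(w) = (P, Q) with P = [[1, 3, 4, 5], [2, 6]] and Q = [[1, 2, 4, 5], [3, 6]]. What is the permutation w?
Reverse the RSK construction: for i from n down to 1, find the cell of Q containing i, remove the entry at that cell from P, and reverse-bump it up through P; the value ejected from row 1 is w(i).

Step i=6: Q has 6 at row 2, column 2; remove 6 from row 2 of P and reverse-bump: 6 enters row 1 and ejects 5. So w(6) = 5. P is now [[1, 3, 4, 6], [2]].
Step i=5: Q has 5 at row 1, column 4; remove that cell from P, ejecting 6. So w(5) = 6. P is now [[1, 3, 4], [2]].
Step i=4: Q has 4 at row 1, column 3; remove that cell from P, ejecting 4. So w(4) = 4. P is now [[1, 3], [2]].
Step i=3: Q has 3 at row 2, column 1; remove 2 from row 2 of P and reverse-bump: 2 enters row 1 and ejects 1. So w(3) = 1. P is now [[2, 3]].
Step i=2: Q has 2 at row 1, column 2; remove that cell from P, ejecting 3. So w(2) = 3. P is now [[2]].
Step i=1: Q has 1 at row 1, column 1; remove that cell from P, ejecting 2. So w(1) = 2. P is now [].

So w = 2 3 1 4 6 5.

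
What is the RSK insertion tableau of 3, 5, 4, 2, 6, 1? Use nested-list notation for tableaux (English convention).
Insert 3: appended to row 1. P = [[3]].
Insert 5: appended to row 1. P = [[3, 5]].
Insert 4: 4 bumps 5 from row 1; 5 starts row 2. P = [[3, 4], [5]].
Insert 2: 2 bumps 3 from row 1; 3 bumps 5 from row 2; 5 starts row 3. P = [[2, 4], [3], [5]].
Insert 6: appended to row 1. P = [[2, 4, 6], [3], [5]].
Insert 1: 1 bumps 2 from row 1; 2 bumps 3 from row 2; 3 bumps 5 from row 3; 5 starts row 4. P = [[1, 4, 6], [2], [3], [5]].

So P = [[1, 4, 6], [2], [3], [5]].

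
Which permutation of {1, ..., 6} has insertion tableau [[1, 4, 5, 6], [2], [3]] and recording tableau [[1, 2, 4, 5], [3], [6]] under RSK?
Reverse RSK: for i = n, n-1, ..., 1, locate i in Q, remove the corresponding corner cell from P, and reverse-bump its entry up through P; the value ejected from row 1 is w(i).

So w = 3 4 2 5 6 1.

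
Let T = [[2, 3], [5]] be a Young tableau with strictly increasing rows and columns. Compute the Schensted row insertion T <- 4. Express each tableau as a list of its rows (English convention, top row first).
[[2, 3, 4], [5]]

4 is larger than every entry of row 1, so it is appended to row 1. The new tableau is [[2, 3, 4], [5]].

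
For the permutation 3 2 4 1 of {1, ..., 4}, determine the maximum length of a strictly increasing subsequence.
2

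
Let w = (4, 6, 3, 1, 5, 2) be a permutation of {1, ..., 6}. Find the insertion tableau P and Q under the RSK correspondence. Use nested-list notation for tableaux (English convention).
Insert each entry of the permutation into P by Schensted row insertion, recording in Q the position of each new cell.

Insert 4: appended to row 1. P = [[4]], Q = [[1]].
Insert 6: appended to row 1. P = [[4, 6]], Q = [[1, 2]].
Insert 3: 3 bumps 4 from row 1; 4 starts row 2. P = [[3, 6], [4]], Q = [[1, 2], [3]].
Insert 1: 1 bumps 3 from row 1; 3 bumps 4 from row 2; 4 starts row 3. P = [[1, 6], [3], [4]], Q = [[1, 2], [3], [4]].
Insert 5: 5 bumps 6 from row 1; 6 appends to row 2. P = [[1, 5], [3, 6], [4]], Q = [[1, 2], [3, 5], [4]].
Insert 2: 2 bumps 5 from row 1; 5 bumps 6 from row 2; 6 appends to row 3. P = [[1, 2], [3, 5], [4, 6]], Q = [[1, 2], [3, 5], [4, 6]].

So P = [[1, 2], [3, 5], [4, 6]], Q = [[1, 2], [3, 5], [4, 6]].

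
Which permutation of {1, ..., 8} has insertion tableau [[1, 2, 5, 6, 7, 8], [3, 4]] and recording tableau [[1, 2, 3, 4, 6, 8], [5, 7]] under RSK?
Reverse the RSK construction: for i from n down to 1, find the cell of Q containing i, remove the entry at that cell from P, and reverse-bump it up through P; the value ejected from row 1 is w(i).

Step i=8: Q has 8 at row 1, column 6; remove that cell from P, ejecting 8. So w(8) = 8. P is now [[1, 2, 5, 6, 7], [3, 4]].
Step i=7: Q has 7 at row 2, column 2; remove 4 from row 2 of P and reverse-bump: 4 enters row 1 and ejects 2. So w(7) = 2. P is now [[1, 4, 5, 6, 7], [3]].
Step i=6: Q has 6 at row 1, column 5; remove that cell from P, ejecting 7. So w(6) = 7. P is now [[1, 4, 5, 6], [3]].
Step i=5: Q has 5 at row 2, column 1; remove 3 from row 2 of P and reverse-bump: 3 enters row 1 and ejects 1. So w(5) = 1. P is now [[3, 4, 5, 6]].
Step i=4: Q has 4 at row 1, column 4; remove that cell from P, ejecting 6. So w(4) = 6. P is now [[3, 4, 5]].
Step i=3: Q has 3 at row 1, column 3; remove that cell from P, ejecting 5. So w(3) = 5. P is now [[3, 4]].
Step i=2: Q has 2 at row 1, column 2; remove that cell from P, ejecting 4. So w(2) = 4. P is now [[3]].
Step i=1: Q has 1 at row 1, column 1; remove that cell from P, ejecting 3. So w(1) = 3. P is now [].

So w = 3 4 5 6 1 7 2 8.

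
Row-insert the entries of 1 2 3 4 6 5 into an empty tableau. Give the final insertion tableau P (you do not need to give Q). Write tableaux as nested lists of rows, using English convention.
P = [[1, 2, 3, 4, 5], [6]]

After inserting 1: P = [[1]].
After inserting 2: P = [[1, 2]].
After inserting 3: P = [[1, 2, 3]].
After inserting 4: P = [[1, 2, 3, 4]].
After inserting 6: P = [[1, 2, 3, 4, 6]].
After inserting 5: P = [[1, 2, 3, 4, 5], [6]].

So P = [[1, 2, 3, 4, 5], [6]].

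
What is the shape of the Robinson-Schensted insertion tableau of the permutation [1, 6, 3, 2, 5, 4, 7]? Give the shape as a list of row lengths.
Row-insert each entry into an empty tableau.

After inserting 1: P = [[1]].
After inserting 6: P = [[1, 6]].
After inserting 3: P = [[1, 3], [6]].
After inserting 2: P = [[1, 2], [3], [6]].
After inserting 5: P = [[1, 2, 5], [3], [6]].
After inserting 4: P = [[1, 2, 4], [3, 5], [6]].
After inserting 7: P = [[1, 2, 4, 7], [3, 5], [6]].

The final insertion tableau P = [[1, 2, 4, 7], [3, 5], [6]] has shape [4, 2, 1].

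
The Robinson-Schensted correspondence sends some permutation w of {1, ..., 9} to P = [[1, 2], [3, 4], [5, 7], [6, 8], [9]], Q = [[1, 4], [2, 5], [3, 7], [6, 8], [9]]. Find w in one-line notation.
6 5 3 9 8 1 7 4 2

Reverse the RSK construction: for i from n down to 1, find the cell of Q containing i, remove the entry at that cell from P, and reverse-bump it up through P; the value ejected from row 1 is w(i).

Step i=9: Q has 9 at row 5, column 1; remove 9 from row 5 of P and reverse-bump: 9 enters row 4 and ejects 8; 8 enters row 3 and ejects 7; 7 enters row 2 and ejects 4; 4 enters row 1 and ejects 2. So w(9) = 2. P is now [[1, 4], [3, 7], [5, 8], [6, 9]].
Step i=8: Q has 8 at row 4, column 2; remove 9 from row 4 of P and reverse-bump: 9 enters row 3 and ejects 8; 8 enters row 2 and ejects 7; 7 enters row 1 and ejects 4. So w(8) = 4. P is now [[1, 7], [3, 8], [5, 9], [6]].
Step i=7: Q has 7 at row 3, column 2; remove 9 from row 3 of P and reverse-bump: 9 enters row 2 and ejects 8; 8 enters row 1 and ejects 7. So w(7) = 7. P is now [[1, 8], [3, 9], [5], [6]].
Step i=6: Q has 6 at row 4, column 1; remove 6 from row 4 of P and reverse-bump: 6 enters row 3 and ejects 5; 5 enters row 2 and ejects 3; 3 enters row 1 and ejects 1. So w(6) = 1. P is now [[3, 8], [5, 9], [6]].
Step i=5: Q has 5 at row 2, column 2; remove 9 from row 2 of P and reverse-bump: 9 enters row 1 and ejects 8. So w(5) = 8. P is now [[3, 9], [5], [6]].
Step i=4: Q has 4 at row 1, column 2; remove that cell from P, ejecting 9. So w(4) = 9. P is now [[3], [5], [6]].
Step i=3: Q has 3 at row 3, column 1; remove 6 from row 3 of P and reverse-bump: 6 enters row 2 and ejects 5; 5 enters row 1 and ejects 3. So w(3) = 3. P is now [[5], [6]].
Step i=2: Q has 2 at row 2, column 1; remove 6 from row 2 of P and reverse-bump: 6 enters row 1 and ejects 5. So w(2) = 5. P is now [[6]].
Step i=1: Q has 1 at row 1, column 1; remove that cell from P, ejecting 6. So w(1) = 6. P is now [].

So w = 6 5 3 9 8 1 7 4 2.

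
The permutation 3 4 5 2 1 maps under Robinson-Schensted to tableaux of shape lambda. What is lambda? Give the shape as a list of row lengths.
[3, 1, 1]

RSK row insertion gives P = [[1, 4, 5], [2], [3]], which has shape [3, 1, 1].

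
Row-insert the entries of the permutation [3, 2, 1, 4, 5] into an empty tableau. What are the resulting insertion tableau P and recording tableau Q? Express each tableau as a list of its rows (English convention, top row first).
P = [[1, 4, 5], [2], [3]], Q = [[1, 4, 5], [2], [3]]

Insert each entry of the permutation into P by Schensted row insertion, recording in Q the position of each new cell.

Insert 3: appended to row 1. P = [[3]].
Insert 2: 2 bumps 3 from row 1; 3 starts row 2. P = [[2], [3]].
Insert 1: 1 bumps 2 from row 1; 2 bumps 3 from row 2; 3 starts row 3. P = [[1], [2], [3]].
Insert 4: appended to row 1. P = [[1, 4], [2], [3]].
Insert 5: appended to row 1. P = [[1, 4, 5], [2], [3]].

So P = [[1, 4, 5], [2], [3]], Q = [[1, 4, 5], [2], [3]].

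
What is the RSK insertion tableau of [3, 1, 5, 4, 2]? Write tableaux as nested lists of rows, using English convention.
Insert 3: appended to row 1. P = [[3]].
Insert 1: 1 bumps 3 from row 1; 3 starts row 2. P = [[1], [3]].
Insert 5: appended to row 1. P = [[1, 5], [3]].
Insert 4: 4 bumps 5 from row 1; 5 appends to row 2. P = [[1, 4], [3, 5]].
Insert 2: 2 bumps 4 from row 1; 4 bumps 5 from row 2; 5 starts row 3. P = [[1, 2], [3, 4], [5]].

So P = [[1, 2], [3, 4], [5]].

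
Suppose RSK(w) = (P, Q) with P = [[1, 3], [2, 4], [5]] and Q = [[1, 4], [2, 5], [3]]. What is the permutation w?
Reverse the RSK construction: for i from n down to 1, find the cell of Q containing i, remove the entry at that cell from P, and reverse-bump it up through P; the value ejected from row 1 is w(i).

Step i=5: Q has 5 at row 2, column 2; remove 4 from row 2 of P and reverse-bump: 4 enters row 1 and ejects 3. So w(5) = 3. P is now [[1, 4], [2], [5]].
Step i=4: Q has 4 at row 1, column 2; remove that cell from P, ejecting 4. So w(4) = 4. P is now [[1], [2], [5]].
Step i=3: Q has 3 at row 3, column 1; remove 5 from row 3 of P and reverse-bump: 5 enters row 2 and ejects 2; 2 enters row 1 and ejects 1. So w(3) = 1. P is now [[2], [5]].
Step i=2: Q has 2 at row 2, column 1; remove 5 from row 2 of P and reverse-bump: 5 enters row 1 and ejects 2. So w(2) = 2. P is now [[5]].
Step i=1: Q has 1 at row 1, column 1; remove that cell from P, ejecting 5. So w(1) = 5. P is now [].

So w = 5 2 1 4 3.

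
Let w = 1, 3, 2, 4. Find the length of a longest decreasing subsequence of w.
2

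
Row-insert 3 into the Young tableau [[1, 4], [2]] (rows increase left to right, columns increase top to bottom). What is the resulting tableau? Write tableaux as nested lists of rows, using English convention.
In row 1, 3 replaces 4 (the leftmost entry greater than 3); 4 is bumped to row 2. 4 is appended to row 2. The new tableau is [[1, 3], [2, 4]].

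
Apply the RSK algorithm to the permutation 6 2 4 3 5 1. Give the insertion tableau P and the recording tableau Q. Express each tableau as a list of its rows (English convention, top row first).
P = [[1, 3, 5], [2], [4], [6]], Q = [[1, 3, 5], [2], [4], [6]]

Insert each entry of the permutation into P by Schensted row insertion, recording in Q the position of each new cell.

Insert 6: appended to row 1. P = [[6]].
Insert 2: 2 bumps 6 from row 1; 6 starts row 2. P = [[2], [6]].
Insert 4: appended to row 1. P = [[2, 4], [6]].
Insert 3: 3 bumps 4 from row 1; 4 bumps 6 from row 2; 6 starts row 3. P = [[2, 3], [4], [6]].
Insert 5: appended to row 1. P = [[2, 3, 5], [4], [6]].
Insert 1: 1 bumps 2 from row 1; 2 bumps 4 from row 2; 4 bumps 6 from row 3; 6 starts row 4. P = [[1, 3, 5], [2], [4], [6]].

So P = [[1, 3, 5], [2], [4], [6]], Q = [[1, 3, 5], [2], [4], [6]].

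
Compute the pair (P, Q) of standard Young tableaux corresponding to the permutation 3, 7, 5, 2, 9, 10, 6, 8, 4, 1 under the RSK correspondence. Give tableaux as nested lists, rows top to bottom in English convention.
Insert each entry of the permutation into P by Schensted row insertion, recording in Q the position of each new cell.

After inserting 3: P = [[3]].
After inserting 7: P = [[3, 7]].
After inserting 5: P = [[3, 5], [7]].
After inserting 2: P = [[2, 5], [3], [7]].
After inserting 9: P = [[2, 5, 9], [3], [7]].
After inserting 10: P = [[2, 5, 9, 10], [3], [7]].
After inserting 6: P = [[2, 5, 6, 10], [3, 9], [7]].
After inserting 8: P = [[2, 5, 6, 8], [3, 9, 10], [7]].
After inserting 4: P = [[2, 4, 6, 8], [3, 5, 10], [7, 9]].
After inserting 1: P = [[1, 4, 6, 8], [2, 5, 10], [3, 9], [7]].

So P = [[1, 4, 6, 8], [2, 5, 10], [3, 9], [7]], Q = [[1, 2, 5, 6], [3, 7, 8], [4, 9], [10]].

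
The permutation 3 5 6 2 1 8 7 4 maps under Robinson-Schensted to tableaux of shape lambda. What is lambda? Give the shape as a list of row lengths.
[4, 2, 2]

Row-insert each entry into an empty tableau.

After inserting 3: P = [[3]].
After inserting 5: P = [[3, 5]].
After inserting 6: P = [[3, 5, 6]].
After inserting 2: P = [[2, 5, 6], [3]].
After inserting 1: P = [[1, 5, 6], [2], [3]].
After inserting 8: P = [[1, 5, 6, 8], [2], [3]].
After inserting 7: P = [[1, 5, 6, 7], [2, 8], [3]].
After inserting 4: P = [[1, 4, 6, 7], [2, 5], [3, 8]].

The final insertion tableau P = [[1, 4, 6, 7], [2, 5], [3, 8]] has shape [4, 2, 2].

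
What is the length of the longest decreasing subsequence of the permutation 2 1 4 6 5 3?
3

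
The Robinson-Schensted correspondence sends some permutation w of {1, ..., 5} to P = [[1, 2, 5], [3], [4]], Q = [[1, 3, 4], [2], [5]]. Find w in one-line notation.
4 1 3 5 2

Reverse the RSK construction: for i from n down to 1, find the cell of Q containing i, remove the entry at that cell from P, and reverse-bump it up through P; the value ejected from row 1 is w(i).

Step i=5: Q has 5 at row 3, column 1; remove 4 from row 3 of P and reverse-bump: 4 enters row 2 and ejects 3; 3 enters row 1 and ejects 2. So w(5) = 2. P is now [[1, 3, 5], [4]].
Step i=4: Q has 4 at row 1, column 3; remove that cell from P, ejecting 5. So w(4) = 5. P is now [[1, 3], [4]].
Step i=3: Q has 3 at row 1, column 2; remove that cell from P, ejecting 3. So w(3) = 3. P is now [[1], [4]].
Step i=2: Q has 2 at row 2, column 1; remove 4 from row 2 of P and reverse-bump: 4 enters row 1 and ejects 1. So w(2) = 1. P is now [[4]].
Step i=1: Q has 1 at row 1, column 1; remove that cell from P, ejecting 4. So w(1) = 4. P is now [].

So w = 4 1 3 5 2.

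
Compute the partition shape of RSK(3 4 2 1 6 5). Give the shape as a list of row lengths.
Row-insert each entry into an empty tableau.

After inserting 3: P = [[3]].
After inserting 4: P = [[3, 4]].
After inserting 2: P = [[2, 4], [3]].
After inserting 1: P = [[1, 4], [2], [3]].
After inserting 6: P = [[1, 4, 6], [2], [3]].
After inserting 5: P = [[1, 4, 5], [2, 6], [3]].

The final insertion tableau P = [[1, 4, 5], [2, 6], [3]] has shape [3, 2, 1].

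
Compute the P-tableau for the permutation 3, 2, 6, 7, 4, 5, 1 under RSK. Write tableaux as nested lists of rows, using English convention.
After inserting 3: P = [[3]].
After inserting 2: P = [[2], [3]].
After inserting 6: P = [[2, 6], [3]].
After inserting 7: P = [[2, 6, 7], [3]].
After inserting 4: P = [[2, 4, 7], [3, 6]].
After inserting 5: P = [[2, 4, 5], [3, 6, 7]].
After inserting 1: P = [[1, 4, 5], [2, 6, 7], [3]].

So P = [[1, 4, 5], [2, 6, 7], [3]].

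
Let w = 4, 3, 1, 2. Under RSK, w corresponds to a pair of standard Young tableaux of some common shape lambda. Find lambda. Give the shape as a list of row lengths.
[2, 1, 1]

Row-insert each entry into an empty tableau.

After inserting 4: P = [[4]].
After inserting 3: P = [[3], [4]].
After inserting 1: P = [[1], [3], [4]].
After inserting 2: P = [[1, 2], [3], [4]].

The final insertion tableau P = [[1, 2], [3], [4]] has shape [2, 1, 1].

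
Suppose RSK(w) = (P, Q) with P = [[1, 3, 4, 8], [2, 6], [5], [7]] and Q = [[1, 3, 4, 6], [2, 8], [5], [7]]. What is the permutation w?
Reverse the RSK construction: for i from n down to 1, find the cell of Q containing i, remove the entry at that cell from P, and reverse-bump it up through P; the value ejected from row 1 is w(i).

Step i=8: Q has 8 at row 2, column 2; remove 6 from row 2 of P and reverse-bump: 6 enters row 1 and ejects 4. So w(8) = 4. P is now [[1, 3, 6, 8], [2], [5], [7]].
Step i=7: Q has 7 at row 4, column 1; remove 7 from row 4 of P and reverse-bump: 7 enters row 3 and ejects 5; 5 enters row 2 and ejects 2; 2 enters row 1 and ejects 1. So w(7) = 1. P is now [[2, 3, 6, 8], [5], [7]].
Step i=6: Q has 6 at row 1, column 4; remove that cell from P, ejecting 8. So w(6) = 8. P is now [[2, 3, 6], [5], [7]].
Step i=5: Q has 5 at row 3, column 1; remove 7 from row 3 of P and reverse-bump: 7 enters row 2 and ejects 5; 5 enters row 1 and ejects 3. So w(5) = 3. P is now [[2, 5, 6], [7]].
Step i=4: Q has 4 at row 1, column 3; remove that cell from P, ejecting 6. So w(4) = 6. P is now [[2, 5], [7]].
Step i=3: Q has 3 at row 1, column 2; remove that cell from P, ejecting 5. So w(3) = 5. P is now [[2], [7]].
Step i=2: Q has 2 at row 2, column 1; remove 7 from row 2 of P and reverse-bump: 7 enters row 1 and ejects 2. So w(2) = 2. P is now [[7]].
Step i=1: Q has 1 at row 1, column 1; remove that cell from P, ejecting 7. So w(1) = 7. P is now [].

So w = 7 2 5 6 3 8 1 4.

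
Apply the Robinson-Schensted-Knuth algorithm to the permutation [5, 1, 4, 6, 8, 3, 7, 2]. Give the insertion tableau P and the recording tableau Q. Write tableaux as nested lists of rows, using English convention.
Insert each entry of the permutation into P by Schensted row insertion, recording in Q the position of each new cell.

After inserting 5: P = [[5]].
After inserting 1: P = [[1], [5]].
After inserting 4: P = [[1, 4], [5]].
After inserting 6: P = [[1, 4, 6], [5]].
After inserting 8: P = [[1, 4, 6, 8], [5]].
After inserting 3: P = [[1, 3, 6, 8], [4], [5]].
After inserting 7: P = [[1, 3, 6, 7], [4, 8], [5]].
After inserting 2: P = [[1, 2, 6, 7], [3, 8], [4], [5]].

So P = [[1, 2, 6, 7], [3, 8], [4], [5]], Q = [[1, 3, 4, 5], [2, 7], [6], [8]].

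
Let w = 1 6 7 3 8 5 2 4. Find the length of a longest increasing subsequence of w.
4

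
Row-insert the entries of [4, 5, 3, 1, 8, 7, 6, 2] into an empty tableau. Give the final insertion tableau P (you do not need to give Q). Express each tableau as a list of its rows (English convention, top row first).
Insert 4: appended to row 1. P = [[4]].
Insert 5: appended to row 1. P = [[4, 5]].
Insert 3: 3 bumps 4 from row 1; 4 starts row 2. P = [[3, 5], [4]].
Insert 1: 1 bumps 3 from row 1; 3 bumps 4 from row 2; 4 starts row 3. P = [[1, 5], [3], [4]].
Insert 8: appended to row 1. P = [[1, 5, 8], [3], [4]].
Insert 7: 7 bumps 8 from row 1; 8 appends to row 2. P = [[1, 5, 7], [3, 8], [4]].
Insert 6: 6 bumps 7 from row 1; 7 bumps 8 from row 2; 8 appends to row 3. P = [[1, 5, 6], [3, 7], [4, 8]].
Insert 2: 2 bumps 5 from row 1; 5 bumps 7 from row 2; 7 bumps 8 from row 3; 8 starts row 4. P = [[1, 2, 6], [3, 5], [4, 7], [8]].

So P = [[1, 2, 6], [3, 5], [4, 7], [8]].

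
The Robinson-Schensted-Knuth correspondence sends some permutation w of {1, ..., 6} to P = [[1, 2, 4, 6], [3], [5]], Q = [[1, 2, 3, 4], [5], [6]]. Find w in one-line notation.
Reverse RSK: for i = n, n-1, ..., 1, locate i in Q, remove the corresponding corner cell from P, and reverse-bump its entry up through P; the value ejected from row 1 is w(i).

So w = 1 3 5 6 4 2.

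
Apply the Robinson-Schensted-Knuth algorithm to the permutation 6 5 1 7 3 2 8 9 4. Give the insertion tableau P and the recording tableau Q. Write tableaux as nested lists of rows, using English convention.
P = [[1, 2, 4, 9], [3, 7, 8], [5], [6]], Q = [[1, 4, 7, 8], [2, 5, 9], [3], [6]]

Insert each entry of the permutation into P by Schensted row insertion, recording in Q the position of each new cell.

Insert 6: appended to row 1. P = [[6]].
Insert 5: 5 bumps 6 from row 1; 6 starts row 2. P = [[5], [6]].
Insert 1: 1 bumps 5 from row 1; 5 bumps 6 from row 2; 6 starts row 3. P = [[1], [5], [6]].
Insert 7: appended to row 1. P = [[1, 7], [5], [6]].
Insert 3: 3 bumps 7 from row 1; 7 appends to row 2. P = [[1, 3], [5, 7], [6]].
Insert 2: 2 bumps 3 from row 1; 3 bumps 5 from row 2; 5 bumps 6 from row 3; 6 starts row 4. P = [[1, 2], [3, 7], [5], [6]].
Insert 8: appended to row 1. P = [[1, 2, 8], [3, 7], [5], [6]].
Insert 9: appended to row 1. P = [[1, 2, 8, 9], [3, 7], [5], [6]].
Insert 4: 4 bumps 8 from row 1; 8 appends to row 2. P = [[1, 2, 4, 9], [3, 7, 8], [5], [6]].

So P = [[1, 2, 4, 9], [3, 7, 8], [5], [6]], Q = [[1, 4, 7, 8], [2, 5, 9], [3], [6]].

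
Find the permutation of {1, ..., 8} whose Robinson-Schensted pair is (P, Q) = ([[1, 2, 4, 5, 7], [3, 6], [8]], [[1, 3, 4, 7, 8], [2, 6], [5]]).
8 1 3 6 2 4 5 7

Reverse the RSK construction: for i from n down to 1, find the cell of Q containing i, remove the entry at that cell from P, and reverse-bump it up through P; the value ejected from row 1 is w(i).

Step i=8: Q has 8 at row 1, column 5; remove that cell from P, ejecting 7. So w(8) = 7. P is now [[1, 2, 4, 5], [3, 6], [8]].
Step i=7: Q has 7 at row 1, column 4; remove that cell from P, ejecting 5. So w(7) = 5. P is now [[1, 2, 4], [3, 6], [8]].
Step i=6: Q has 6 at row 2, column 2; remove 6 from row 2 of P and reverse-bump: 6 enters row 1 and ejects 4. So w(6) = 4. P is now [[1, 2, 6], [3], [8]].
Step i=5: Q has 5 at row 3, column 1; remove 8 from row 3 of P and reverse-bump: 8 enters row 2 and ejects 3; 3 enters row 1 and ejects 2. So w(5) = 2. P is now [[1, 3, 6], [8]].
Step i=4: Q has 4 at row 1, column 3; remove that cell from P, ejecting 6. So w(4) = 6. P is now [[1, 3], [8]].
Step i=3: Q has 3 at row 1, column 2; remove that cell from P, ejecting 3. So w(3) = 3. P is now [[1], [8]].
Step i=2: Q has 2 at row 2, column 1; remove 8 from row 2 of P and reverse-bump: 8 enters row 1 and ejects 1. So w(2) = 1. P is now [[8]].
Step i=1: Q has 1 at row 1, column 1; remove that cell from P, ejecting 8. So w(1) = 8. P is now [].

So w = 8 1 3 6 2 4 5 7.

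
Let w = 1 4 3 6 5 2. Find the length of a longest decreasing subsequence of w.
3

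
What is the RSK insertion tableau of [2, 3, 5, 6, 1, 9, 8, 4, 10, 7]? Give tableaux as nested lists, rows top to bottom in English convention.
P = [[1, 3, 4, 6, 7, 10], [2, 5, 8], [9]]

After inserting 2: P = [[2]].
After inserting 3: P = [[2, 3]].
After inserting 5: P = [[2, 3, 5]].
After inserting 6: P = [[2, 3, 5, 6]].
After inserting 1: P = [[1, 3, 5, 6], [2]].
After inserting 9: P = [[1, 3, 5, 6, 9], [2]].
After inserting 8: P = [[1, 3, 5, 6, 8], [2, 9]].
After inserting 4: P = [[1, 3, 4, 6, 8], [2, 5], [9]].
After inserting 10: P = [[1, 3, 4, 6, 8, 10], [2, 5], [9]].
After inserting 7: P = [[1, 3, 4, 6, 7, 10], [2, 5, 8], [9]].

So P = [[1, 3, 4, 6, 7, 10], [2, 5, 8], [9]].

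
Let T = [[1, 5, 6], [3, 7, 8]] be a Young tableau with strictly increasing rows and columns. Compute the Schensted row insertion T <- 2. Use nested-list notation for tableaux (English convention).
In row 1, 2 replaces 5 (the leftmost entry greater than 2); 5 is bumped to row 2. In row 2, 5 replaces 7 (the leftmost entry greater than 5); 7 is bumped to row 3. 7 starts a new row 3. The new tableau is [[1, 2, 6], [3, 5, 8], [7]].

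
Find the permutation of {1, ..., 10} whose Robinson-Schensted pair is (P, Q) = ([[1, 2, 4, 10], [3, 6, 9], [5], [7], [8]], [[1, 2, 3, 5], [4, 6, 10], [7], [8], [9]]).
5 8 9 1 10 7 6 3 2 4

Reverse the RSK construction: for i from n down to 1, find the cell of Q containing i, remove the entry at that cell from P, and reverse-bump it up through P; the value ejected from row 1 is w(i).

Step i=10: Q has 10 at row 2, column 3; remove 9 from row 2 of P and reverse-bump: 9 enters row 1 and ejects 4. So w(10) = 4. P is now [[1, 2, 9, 10], [3, 6], [5], [7], [8]].
Step i=9: Q has 9 at row 5, column 1; remove 8 from row 5 of P and reverse-bump: 8 enters row 4 and ejects 7; 7 enters row 3 and ejects 5; 5 enters row 2 and ejects 3; 3 enters row 1 and ejects 2. So w(9) = 2. P is now [[1, 3, 9, 10], [5, 6], [7], [8]].
Step i=8: Q has 8 at row 4, column 1; remove 8 from row 4 of P and reverse-bump: 8 enters row 3 and ejects 7; 7 enters row 2 and ejects 6; 6 enters row 1 and ejects 3. So w(8) = 3. P is now [[1, 6, 9, 10], [5, 7], [8]].
Step i=7: Q has 7 at row 3, column 1; remove 8 from row 3 of P and reverse-bump: 8 enters row 2 and ejects 7; 7 enters row 1 and ejects 6. So w(7) = 6. P is now [[1, 7, 9, 10], [5, 8]].
Step i=6: Q has 6 at row 2, column 2; remove 8 from row 2 of P and reverse-bump: 8 enters row 1 and ejects 7. So w(6) = 7. P is now [[1, 8, 9, 10], [5]].
Step i=5: Q has 5 at row 1, column 4; remove that cell from P, ejecting 10. So w(5) = 10. P is now [[1, 8, 9], [5]].
Step i=4: Q has 4 at row 2, column 1; remove 5 from row 2 of P and reverse-bump: 5 enters row 1 and ejects 1. So w(4) = 1. P is now [[5, 8, 9]].
Step i=3: Q has 3 at row 1, column 3; remove that cell from P, ejecting 9. So w(3) = 9. P is now [[5, 8]].
Step i=2: Q has 2 at row 1, column 2; remove that cell from P, ejecting 8. So w(2) = 8. P is now [[5]].
Step i=1: Q has 1 at row 1, column 1; remove that cell from P, ejecting 5. So w(1) = 5. P is now [].

So w = 5 8 9 1 10 7 6 3 2 4.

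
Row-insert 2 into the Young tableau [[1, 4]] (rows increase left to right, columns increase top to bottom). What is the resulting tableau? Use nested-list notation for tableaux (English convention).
In row 1, 2 replaces 4 (the leftmost entry greater than 2); 4 is bumped to row 2. 4 starts a new row 2. The new tableau is [[1, 2], [4]].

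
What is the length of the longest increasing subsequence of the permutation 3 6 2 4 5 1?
3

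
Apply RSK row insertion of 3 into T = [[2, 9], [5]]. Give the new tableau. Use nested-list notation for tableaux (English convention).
[[2, 3], [5, 9]]

In row 1, 3 replaces 9 (the leftmost entry greater than 3); 9 is bumped to row 2. 9 is appended to row 2. The new tableau is [[2, 3], [5, 9]].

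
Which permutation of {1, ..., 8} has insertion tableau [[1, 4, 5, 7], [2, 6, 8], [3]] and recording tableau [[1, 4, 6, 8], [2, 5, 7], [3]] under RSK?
Reverse the RSK construction: for i from n down to 1, find the cell of Q containing i, remove the entry at that cell from P, and reverse-bump it up through P; the value ejected from row 1 is w(i).

Step i=8: Q has 8 at row 1, column 4; remove that cell from P, ejecting 7. So w(8) = 7. P is now [[1, 4, 5], [2, 6, 8], [3]].
Step i=7: Q has 7 at row 2, column 3; remove 8 from row 2 of P and reverse-bump: 8 enters row 1 and ejects 5. So w(7) = 5. P is now [[1, 4, 8], [2, 6], [3]].
Step i=6: Q has 6 at row 1, column 3; remove that cell from P, ejecting 8. So w(6) = 8. P is now [[1, 4], [2, 6], [3]].
Step i=5: Q has 5 at row 2, column 2; remove 6 from row 2 of P and reverse-bump: 6 enters row 1 and ejects 4. So w(5) = 4. P is now [[1, 6], [2], [3]].
Step i=4: Q has 4 at row 1, column 2; remove that cell from P, ejecting 6. So w(4) = 6. P is now [[1], [2], [3]].
Step i=3: Q has 3 at row 3, column 1; remove 3 from row 3 of P and reverse-bump: 3 enters row 2 and ejects 2; 2 enters row 1 and ejects 1. So w(3) = 1. P is now [[2], [3]].
Step i=2: Q has 2 at row 2, column 1; remove 3 from row 2 of P and reverse-bump: 3 enters row 1 and ejects 2. So w(2) = 2. P is now [[3]].
Step i=1: Q has 1 at row 1, column 1; remove that cell from P, ejecting 3. So w(1) = 3. P is now [].

So w = 3 2 1 6 4 8 5 7.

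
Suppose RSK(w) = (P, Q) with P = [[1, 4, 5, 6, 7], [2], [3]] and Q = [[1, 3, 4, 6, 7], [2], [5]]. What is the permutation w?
3 2 4 5 1 6 7

Reverse the RSK construction: for i from n down to 1, find the cell of Q containing i, remove the entry at that cell from P, and reverse-bump it up through P; the value ejected from row 1 is w(i).

Step i=7: Q has 7 at row 1, column 5; remove that cell from P, ejecting 7. So w(7) = 7. P is now [[1, 4, 5, 6], [2], [3]].
Step i=6: Q has 6 at row 1, column 4; remove that cell from P, ejecting 6. So w(6) = 6. P is now [[1, 4, 5], [2], [3]].
Step i=5: Q has 5 at row 3, column 1; remove 3 from row 3 of P and reverse-bump: 3 enters row 2 and ejects 2; 2 enters row 1 and ejects 1. So w(5) = 1. P is now [[2, 4, 5], [3]].
Step i=4: Q has 4 at row 1, column 3; remove that cell from P, ejecting 5. So w(4) = 5. P is now [[2, 4], [3]].
Step i=3: Q has 3 at row 1, column 2; remove that cell from P, ejecting 4. So w(3) = 4. P is now [[2], [3]].
Step i=2: Q has 2 at row 2, column 1; remove 3 from row 2 of P and reverse-bump: 3 enters row 1 and ejects 2. So w(2) = 2. P is now [[3]].
Step i=1: Q has 1 at row 1, column 1; remove that cell from P, ejecting 3. So w(1) = 3. P is now [].

So w = 3 2 4 5 1 6 7.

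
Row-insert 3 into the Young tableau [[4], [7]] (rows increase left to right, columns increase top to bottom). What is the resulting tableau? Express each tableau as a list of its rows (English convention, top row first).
[[3], [4], [7]]

In row 1, 3 replaces 4 (the leftmost entry greater than 3); 4 is bumped to row 2. In row 2, 4 replaces 7 (the leftmost entry greater than 4); 7 is bumped to row 3. 7 starts a new row 3. The new tableau is [[3], [4], [7]].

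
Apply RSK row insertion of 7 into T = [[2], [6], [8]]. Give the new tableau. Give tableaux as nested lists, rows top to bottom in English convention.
[[2, 7], [6], [8]]

7 is larger than every entry of row 1, so it is appended to row 1. The new tableau is [[2, 7], [6], [8]].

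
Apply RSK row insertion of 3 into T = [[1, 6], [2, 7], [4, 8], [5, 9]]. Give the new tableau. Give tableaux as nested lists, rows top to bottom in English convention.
In row 1, 3 replaces 6 (the leftmost entry greater than 3); 6 is bumped to row 2. In row 2, 6 replaces 7 (the leftmost entry greater than 6); 7 is bumped to row 3. In row 3, 7 replaces 8 (the leftmost entry greater than 7); 8 is bumped to row 4. In row 4, 8 replaces 9 (the leftmost entry greater than 8); 9 is bumped to row 5. 9 starts a new row 5. The new tableau is [[1, 3], [2, 6], [4, 7], [5, 8], [9]].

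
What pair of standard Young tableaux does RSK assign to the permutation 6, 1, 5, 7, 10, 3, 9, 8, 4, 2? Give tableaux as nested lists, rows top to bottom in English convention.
Insert each entry of the permutation into P by Schensted row insertion, recording in Q the position of each new cell.

Insert 6: appended to row 1. P = [[6]].
Insert 1: 1 bumps 6 from row 1; 6 starts row 2. P = [[1], [6]].
Insert 5: appended to row 1. P = [[1, 5], [6]].
Insert 7: appended to row 1. P = [[1, 5, 7], [6]].
Insert 10: appended to row 1. P = [[1, 5, 7, 10], [6]].
Insert 3: 3 bumps 5 from row 1; 5 bumps 6 from row 2; 6 starts row 3. P = [[1, 3, 7, 10], [5], [6]].
Insert 9: 9 bumps 10 from row 1; 10 appends to row 2. P = [[1, 3, 7, 9], [5, 10], [6]].
Insert 8: 8 bumps 9 from row 1; 9 bumps 10 from row 2; 10 appends to row 3. P = [[1, 3, 7, 8], [5, 9], [6, 10]].
Insert 4: 4 bumps 7 from row 1; 7 bumps 9 from row 2; 9 bumps 10 from row 3; 10 starts row 4. P = [[1, 3, 4, 8], [5, 7], [6, 9], [10]].
Insert 2: 2 bumps 3 from row 1; 3 bumps 5 from row 2; 5 bumps 6 from row 3; 6 bumps 10 from row 4; 10 starts row 5. P = [[1, 2, 4, 8], [3, 7], [5, 9], [6], [10]].

So P = [[1, 2, 4, 8], [3, 7], [5, 9], [6], [10]], Q = [[1, 3, 4, 5], [2, 7], [6, 8], [9], [10]].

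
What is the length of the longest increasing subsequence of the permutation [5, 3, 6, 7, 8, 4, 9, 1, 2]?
5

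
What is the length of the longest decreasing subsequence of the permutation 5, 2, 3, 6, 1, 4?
3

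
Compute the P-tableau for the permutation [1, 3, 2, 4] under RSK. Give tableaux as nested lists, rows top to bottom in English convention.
P = [[1, 2, 4], [3]]

Insert 1: appended to row 1. P = [[1]].
Insert 3: appended to row 1. P = [[1, 3]].
Insert 2: 2 bumps 3 from row 1; 3 starts row 2. P = [[1, 2], [3]].
Insert 4: appended to row 1. P = [[1, 2, 4], [3]].

So P = [[1, 2, 4], [3]].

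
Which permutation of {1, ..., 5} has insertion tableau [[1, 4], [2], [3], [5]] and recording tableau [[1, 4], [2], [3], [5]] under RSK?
Reverse the RSK construction: for i from n down to 1, find the cell of Q containing i, remove the entry at that cell from P, and reverse-bump it up through P; the value ejected from row 1 is w(i).

Step i=5: Q has 5 at row 4, column 1; remove 5 from row 4 of P and reverse-bump: 5 enters row 3 and ejects 3; 3 enters row 2 and ejects 2; 2 enters row 1 and ejects 1. So w(5) = 1. P is now [[2, 4], [3], [5]].
Step i=4: Q has 4 at row 1, column 2; remove that cell from P, ejecting 4. So w(4) = 4. P is now [[2], [3], [5]].
Step i=3: Q has 3 at row 3, column 1; remove 5 from row 3 of P and reverse-bump: 5 enters row 2 and ejects 3; 3 enters row 1 and ejects 2. So w(3) = 2. P is now [[3], [5]].
Step i=2: Q has 2 at row 2, column 1; remove 5 from row 2 of P and reverse-bump: 5 enters row 1 and ejects 3. So w(2) = 3. P is now [[5]].
Step i=1: Q has 1 at row 1, column 1; remove that cell from P, ejecting 5. So w(1) = 5. P is now [].

So w = 5 3 2 4 1.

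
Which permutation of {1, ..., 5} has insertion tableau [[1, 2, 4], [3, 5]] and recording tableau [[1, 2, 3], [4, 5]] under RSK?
Reverse RSK: for i = n, n-1, ..., 1, locate i in Q, remove the corresponding corner cell from P, and reverse-bump its entry up through P; the value ejected from row 1 is w(i).

So w = 1 3 5 2 4.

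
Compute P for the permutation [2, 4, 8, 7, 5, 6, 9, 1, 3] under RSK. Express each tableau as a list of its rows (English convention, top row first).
Insert 2: appended to row 1. P = [[2]].
Insert 4: appended to row 1. P = [[2, 4]].
Insert 8: appended to row 1. P = [[2, 4, 8]].
Insert 7: 7 bumps 8 from row 1; 8 starts row 2. P = [[2, 4, 7], [8]].
Insert 5: 5 bumps 7 from row 1; 7 bumps 8 from row 2; 8 starts row 3. P = [[2, 4, 5], [7], [8]].
Insert 6: appended to row 1. P = [[2, 4, 5, 6], [7], [8]].
Insert 9: appended to row 1. P = [[2, 4, 5, 6, 9], [7], [8]].
Insert 1: 1 bumps 2 from row 1; 2 bumps 7 from row 2; 7 bumps 8 from row 3; 8 starts row 4. P = [[1, 4, 5, 6, 9], [2], [7], [8]].
Insert 3: 3 bumps 4 from row 1; 4 appends to row 2. P = [[1, 3, 5, 6, 9], [2, 4], [7], [8]].

So P = [[1, 3, 5, 6, 9], [2, 4], [7], [8]].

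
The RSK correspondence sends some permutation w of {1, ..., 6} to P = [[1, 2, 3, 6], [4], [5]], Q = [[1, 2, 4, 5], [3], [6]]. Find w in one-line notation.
1 5 2 4 6 3

Reverse the RSK construction: for i from n down to 1, find the cell of Q containing i, remove the entry at that cell from P, and reverse-bump it up through P; the value ejected from row 1 is w(i).

Step i=6: Q has 6 at row 3, column 1; remove 5 from row 3 of P and reverse-bump: 5 enters row 2 and ejects 4; 4 enters row 1 and ejects 3. So w(6) = 3. P is now [[1, 2, 4, 6], [5]].
Step i=5: Q has 5 at row 1, column 4; remove that cell from P, ejecting 6. So w(5) = 6. P is now [[1, 2, 4], [5]].
Step i=4: Q has 4 at row 1, column 3; remove that cell from P, ejecting 4. So w(4) = 4. P is now [[1, 2], [5]].
Step i=3: Q has 3 at row 2, column 1; remove 5 from row 2 of P and reverse-bump: 5 enters row 1 and ejects 2. So w(3) = 2. P is now [[1, 5]].
Step i=2: Q has 2 at row 1, column 2; remove that cell from P, ejecting 5. So w(2) = 5. P is now [[1]].
Step i=1: Q has 1 at row 1, column 1; remove that cell from P, ejecting 1. So w(1) = 1. P is now [].

So w = 1 5 2 4 6 3.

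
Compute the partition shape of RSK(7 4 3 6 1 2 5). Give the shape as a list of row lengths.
[3, 2, 1, 1]

Row-insert each entry into an empty tableau.

After inserting 7: P = [[7]].
After inserting 4: P = [[4], [7]].
After inserting 3: P = [[3], [4], [7]].
After inserting 6: P = [[3, 6], [4], [7]].
After inserting 1: P = [[1, 6], [3], [4], [7]].
After inserting 2: P = [[1, 2], [3, 6], [4], [7]].
After inserting 5: P = [[1, 2, 5], [3, 6], [4], [7]].

The final insertion tableau P = [[1, 2, 5], [3, 6], [4], [7]] has shape [3, 2, 1, 1].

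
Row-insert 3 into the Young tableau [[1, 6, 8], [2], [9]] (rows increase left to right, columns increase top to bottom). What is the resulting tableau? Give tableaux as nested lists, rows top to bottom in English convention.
[[1, 3, 8], [2, 6], [9]]

In row 1, 3 replaces 6 (the leftmost entry greater than 3); 6 is bumped to row 2. 6 is appended to row 2. The new tableau is [[1, 3, 8], [2, 6], [9]].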